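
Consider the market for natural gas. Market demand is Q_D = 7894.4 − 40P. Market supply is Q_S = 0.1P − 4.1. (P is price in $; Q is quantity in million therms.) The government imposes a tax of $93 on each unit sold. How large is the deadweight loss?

$431.37 million

In inverse form: demand P = 197.36 − 0.025Q, supply P = 41 + 10Q.
Competitive equilibrium: 197.36 − 0.025Q = 41 + 10Q → Q* = 15.597, P* = 196.9701.
With the tax, the buyer price exceeds the seller price by 93: (197.36 − 0.025Q) − (41 + 10Q) = 93 → Q' = 6.3202.
ΔQ = 15.597 − 6.3202 = 9.2768; the wedge equals the tax, 93.
Welfare loss = ½ × 9.2768 × 93 = $431.37 million.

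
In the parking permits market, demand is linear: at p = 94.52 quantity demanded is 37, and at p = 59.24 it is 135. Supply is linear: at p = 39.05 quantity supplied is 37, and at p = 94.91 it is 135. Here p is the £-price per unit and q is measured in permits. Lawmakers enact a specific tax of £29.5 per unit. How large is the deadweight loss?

Demand slope = (59.24 − 94.52)/(135 − 37) = −0.36, so p = 107.84 − 0.36q.
Supply slope = (94.91 − 39.05)/(135 − 37) = 0.57, so p = 17.96 + 0.57q.
Competitive equilibrium: 107.84 − 0.36q = 17.96 + 0.57q → q* = 96.6452, p* = 73.0477.
With the tax, the buyer price exceeds the seller price by 29.5: (107.84 − 0.36q) − (17.96 + 0.57q) = 29.5 → q' = 64.9247.
Δq = 96.6452 − 64.9247 = 31.7205; the wedge equals the tax, 29.5.
Welfare loss = ½ × 31.7205 × 29.5 = £467.88.

£467.88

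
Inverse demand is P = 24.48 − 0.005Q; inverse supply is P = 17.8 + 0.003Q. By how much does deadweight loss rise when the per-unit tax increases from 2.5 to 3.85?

Competitive equilibrium: 24.48 − 0.005Q = 17.8 + 0.003Q → Q* = 835, P* = 20.305.
For a per-unit tax t: ΔQ = t/0.008, so DWL = ½·t·(t/0.008) = t²/0.016.
At t = 2.5: DWL = 390.625. At t = 3.85: DWL = 926.406.
Increase = 926.406 − 390.625 = 535.78.

535.78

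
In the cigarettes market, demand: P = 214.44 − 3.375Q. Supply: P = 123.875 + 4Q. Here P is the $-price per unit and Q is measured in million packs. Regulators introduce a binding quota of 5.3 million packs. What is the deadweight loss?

$179.66 million

Competitive equilibrium: 214.44 − 3.375Q = 123.875 + 4Q → Q* = 12.28, P* = 172.995.
At Q = 5.3: demand price = 214.44 − 3.375·5.3 = 196.5525; supply price = 123.875 + 4·5.3 = 145.075.
ΔQ = 12.28 − 5.3 = 6.98; wedge = 196.5525 − 145.075 = 51.4775.
Welfare loss = ½ × 6.98 × 51.4775 = $179.66 million.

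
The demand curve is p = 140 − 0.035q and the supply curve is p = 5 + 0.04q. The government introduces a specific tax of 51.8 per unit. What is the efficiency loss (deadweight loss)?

17888.27

Competitive equilibrium: 140 − 0.035q = 5 + 0.04q → q* = 1800, p* = 77.
With the tax, the buyer price exceeds the seller price by 51.8: (140 − 0.035q) − (5 + 0.04q) = 51.8 → q' = 1109.3333.
Δq = 1800 − 1109.3333 = 690.6667; the wedge equals the tax, 51.8.
Deadweight loss = ½ × 690.6667 × 51.8 = 17888.27.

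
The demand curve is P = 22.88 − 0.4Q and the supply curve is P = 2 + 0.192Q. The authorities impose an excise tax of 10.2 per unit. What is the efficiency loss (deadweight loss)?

Competitive equilibrium: 22.88 − 0.4Q = 2 + 0.192Q → Q* = 35.2703, P* = 8.7719.
With the tax, the buyer price exceeds the seller price by 10.2: (22.88 − 0.4Q) − (2 + 0.192Q) = 10.2 → Q' = 18.0405.
ΔQ = 35.2703 − 18.0405 = 17.2298; the wedge equals the tax, 10.2.
DWL = ½ × 17.2298 × 10.2 = 87.87.

87.87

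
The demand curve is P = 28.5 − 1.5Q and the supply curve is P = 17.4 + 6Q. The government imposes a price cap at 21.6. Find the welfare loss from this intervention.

2.28

Competitive equilibrium: 28.5 − 1.5Q = 17.4 + 6Q → Q* = 1.48, P* = 26.28.
At the ceiling P = 21.6, quantity supplied = (21.6 − 17.4)/6 = 0.7.
Willingness to pay at Q' = 0.7: 28.5 − 1.5·0.7 = 27.45.
ΔQ = 1.48 − 0.7 = 0.78; wedge = 27.45 − 21.6 = 5.85.
The triangle = ½ × 0.78 × 5.85 = 2.28.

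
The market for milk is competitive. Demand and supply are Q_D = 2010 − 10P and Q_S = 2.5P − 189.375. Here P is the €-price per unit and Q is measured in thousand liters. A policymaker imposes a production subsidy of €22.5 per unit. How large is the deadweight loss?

In inverse form: demand P = 201 − 0.1Q, supply P = 75.75 + 0.4Q.
Competitive equilibrium: 201 − 0.1Q = 75.75 + 0.4Q → Q* = 250.5, P* = 175.95.
The subsidy lowers effective supply by 22.5: P = 53.25 + 0.4Q.
New quantity: 201 − 0.1Q = 53.25 + 0.4Q → Q' = 295.5.
Overproduction ΔQ = 295.5 − 250.5 = 45; wedge = subsidy = 22.5.
Welfare loss = ½ × 45 × 22.5 = €506.25 thousand.

€506.25 thousand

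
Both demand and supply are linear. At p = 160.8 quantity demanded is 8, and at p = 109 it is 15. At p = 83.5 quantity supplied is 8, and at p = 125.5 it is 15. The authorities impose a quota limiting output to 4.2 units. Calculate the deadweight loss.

Demand slope = (109 − 160.8)/(15 − 8) = −7.4, so p = 220 − 7.4q.
Supply slope = (125.5 − 83.5)/(15 − 8) = 6, so p = 35.5 + 6q.
Competitive equilibrium: 220 − 7.4q = 35.5 + 6q → q* = 13.7687, p* = 118.1119.
At q = 4.2: demand price = 220 − 7.4·4.2 = 188.92; supply price = 35.5 + 6·4.2 = 60.7.
Δq = 13.7687 − 4.2 = 9.5687; wedge = 188.92 − 60.7 = 128.22.
Welfare loss = ½ × 9.5687 × 128.22 = 613.45.

613.45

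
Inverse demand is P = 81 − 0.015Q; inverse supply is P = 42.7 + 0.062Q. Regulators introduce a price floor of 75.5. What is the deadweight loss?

Competitive equilibrium: 81 − 0.015Q = 42.7 + 0.062Q → Q* = 497.4026, P* = 73.539.
At the floor P = 75.5, quantity demanded = (81 − 75.5)/0.015 = 366.6667.
Sellers' marginal cost at Q' = 366.6667: 42.7 + 0.062·366.6667 = 65.4333.
ΔQ = 497.4026 − 366.6667 = 130.7359; wedge = 75.5 − 65.4333 = 10.0667.
Deadweight loss = ½ × 130.7359 × 10.0667 = 658.04.

658.04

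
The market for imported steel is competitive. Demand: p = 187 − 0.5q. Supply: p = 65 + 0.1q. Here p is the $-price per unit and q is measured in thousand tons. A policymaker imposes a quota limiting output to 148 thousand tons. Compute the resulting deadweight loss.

$918.53 thousand

Competitive equilibrium: 187 − 0.5q = 65 + 0.1q → q* = 203.3333, p* = 85.3333.
At q = 148: demand price = 187 − 0.5·148 = 113; supply price = 65 + 0.1·148 = 79.8.
Δq = 203.3333 − 148 = 55.3333; wedge = 113 − 79.8 = 33.2.
DWL = ½ × 55.3333 × 33.2 = $918.53 thousand.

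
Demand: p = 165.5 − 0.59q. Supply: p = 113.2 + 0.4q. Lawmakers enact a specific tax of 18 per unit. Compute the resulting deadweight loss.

163.64

Competitive equilibrium: 165.5 − 0.59q = 113.2 + 0.4q → q* = 52.8283, p* = 134.3313.
With the tax, the buyer price exceeds the seller price by 18: (165.5 − 0.59q) − (113.2 + 0.4q) = 18 → q' = 34.6465.
Δq = 52.8283 − 34.6465 = 18.1818; the wedge equals the tax, 18.
Deadweight loss = ½ × 18.1818 × 18 = 163.64.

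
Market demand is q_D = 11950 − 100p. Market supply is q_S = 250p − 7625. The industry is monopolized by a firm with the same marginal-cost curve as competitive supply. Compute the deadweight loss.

In inverse form: demand p = 119.5 − 0.01q, supply p = 30.5 + 0.004q.
Competitive equilibrium: 119.5 − 0.01q = 30.5 + 0.004q → q* = 6357.142857, p* = 55.928571.
Marginal revenue: MR = 119.5 − 0.02q. Set MR = MC: 119.5 − 0.02q = 30.5 + 0.004q → q_m = 3708.333333.
Price p_m = 119.5 − 0.01·3708.333333 = 82.416667; MC(q_m) = 30.5 + 0.004·3708.333333 = 45.333333.
Competitive q* = 6357.142857, so Δq = 2648.809524; wedge = 82.416667 − 45.333333 = 37.083334.
Deadweight loss = ½ × 2648.809524 × 37.083334 = 49113.34.

49113.34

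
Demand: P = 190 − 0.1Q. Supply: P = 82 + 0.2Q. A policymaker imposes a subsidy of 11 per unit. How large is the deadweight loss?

201.67

Competitive equilibrium: 190 − 0.1Q = 82 + 0.2Q → Q* = 360, P* = 154.
The subsidy lowers effective supply by 11: P = 71 + 0.2Q.
New quantity: 190 − 0.1Q = 71 + 0.2Q → Q' = 396.6667.
Overproduction ΔQ = 396.6667 − 360 = 36.6667; wedge = subsidy = 11.
The triangle = ½ × 36.6667 × 11 = 201.67.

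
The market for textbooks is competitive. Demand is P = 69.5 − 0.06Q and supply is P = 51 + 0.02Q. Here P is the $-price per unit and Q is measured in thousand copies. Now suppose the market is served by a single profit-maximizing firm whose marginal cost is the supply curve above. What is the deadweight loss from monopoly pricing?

$392.89 thousand

Competitive equilibrium: 69.5 − 0.06Q = 51 + 0.02Q → Q* = 231.25, P* = 55.625.
Marginal revenue: MR = 69.5 − 0.12Q. Set MR = MC: 69.5 − 0.12Q = 51 + 0.02Q → Q_m = 132.1429.
Price P_m = 69.5 − 0.06·132.1429 = 61.5714; MC(Q_m) = 51 + 0.02·132.1429 = 53.6429.
Competitive Q* = 231.25, so ΔQ = 99.1071; wedge = 61.5714 − 53.6429 = 7.9285.
Deadweight loss = ½ × 99.1071 × 7.9285 = $392.89 thousand.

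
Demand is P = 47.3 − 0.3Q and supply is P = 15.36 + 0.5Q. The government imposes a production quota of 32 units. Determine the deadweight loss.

Competitive equilibrium: 47.3 − 0.3Q = 15.36 + 0.5Q → Q* = 39.925, P* = 35.3225.
At Q = 32: demand price = 47.3 − 0.3·32 = 37.7; supply price = 15.36 + 0.5·32 = 31.36.
ΔQ = 39.925 − 32 = 7.925; wedge = 37.7 − 31.36 = 6.34.
Welfare loss = ½ × 7.925 × 6.34 = 25.12.

25.12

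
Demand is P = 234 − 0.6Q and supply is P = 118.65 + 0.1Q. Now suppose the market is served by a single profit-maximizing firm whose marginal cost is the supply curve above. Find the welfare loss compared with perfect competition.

Competitive equilibrium: 234 − 0.6Q = 118.65 + 0.1Q → Q* = 164.7857, P* = 135.1286.
Marginal revenue: MR = 234 − 1.2Q. Set MR = MC: 234 − 1.2Q = 118.65 + 0.1Q → Q_m = 88.7308.
Price P_m = 234 − 0.6·88.7308 = 180.7615; MC(Q_m) = 118.65 + 0.1·88.7308 = 127.5231.
Competitive Q* = 164.7857, so ΔQ = 76.0549; wedge = 180.7615 − 127.5231 = 53.2384.
Deadweight loss = ½ × 76.0549 × 53.2384 = 2024.52.

2024.52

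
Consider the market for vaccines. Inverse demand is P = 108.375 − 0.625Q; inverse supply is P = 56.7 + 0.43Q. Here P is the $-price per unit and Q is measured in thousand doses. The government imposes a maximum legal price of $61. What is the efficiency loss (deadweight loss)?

$801.55 thousand

Competitive equilibrium: 108.375 − 0.625Q = 56.7 + 0.43Q → Q* = 48.981, P* = 77.7618.
At the ceiling P = 61, quantity supplied = (61 − 56.7)/0.43 = 10.
Willingness to pay at Q' = 10: 108.375 − 0.625·10 = 102.125.
ΔQ = 48.981 − 10 = 38.981; wedge = 102.125 − 61 = 41.125.
Welfare loss = ½ × 38.981 × 41.125 = $801.55 thousand.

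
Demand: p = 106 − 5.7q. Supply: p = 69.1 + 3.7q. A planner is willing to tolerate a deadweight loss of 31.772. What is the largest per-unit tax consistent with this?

24.44

Competitive equilibrium: 106 − 5.7q = 69.1 + 3.7q → q* = 3.9255, p* = 83.6245.
A tax t gives Δq = t/9.4 and wedge t, so DWL = t²/18.8.
t²/18.8 = 31.772 → t² = 597.3136 → t = 24.44.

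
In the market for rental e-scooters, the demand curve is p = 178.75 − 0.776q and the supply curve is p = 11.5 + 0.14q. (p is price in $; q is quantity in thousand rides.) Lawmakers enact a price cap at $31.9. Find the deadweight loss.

Competitive equilibrium: 178.75 − 0.776q = 11.5 + 0.14q → q* = 182.5873, p* = 37.0622.
At the ceiling p = 31.9, quantity supplied = (31.9 − 11.5)/0.14 = 145.7143.
Willingness to pay at q' = 145.7143: 178.75 − 0.776·145.7143 = 65.6757.
Δq = 182.5873 − 145.7143 = 36.873; wedge = 65.6757 − 31.9 = 33.7757.
The triangle = ½ × 36.873 × 33.7757 = $622.71 thousand.

$622.71 thousand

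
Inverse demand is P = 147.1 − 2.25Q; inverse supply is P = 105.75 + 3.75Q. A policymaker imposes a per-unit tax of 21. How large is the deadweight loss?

Competitive equilibrium: 147.1 − 2.25Q = 105.75 + 3.75Q → Q* = 6.8917, P* = 131.5938.
With the tax, the buyer price exceeds the seller price by 21: (147.1 − 2.25Q) − (105.75 + 3.75Q) = 21 → Q' = 3.3917.
ΔQ = 6.8917 − 3.3917 = 3.5; the wedge equals the tax, 21.
Welfare loss = ½ × 3.5 × 21 = 36.75.

36.75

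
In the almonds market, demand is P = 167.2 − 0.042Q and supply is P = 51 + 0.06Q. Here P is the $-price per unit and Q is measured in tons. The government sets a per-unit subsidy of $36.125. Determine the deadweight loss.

$6397.14

Competitive equilibrium: 167.2 − 0.042Q = 51 + 0.06Q → Q* = 1139.2157, P* = 119.3529.
The subsidy lowers effective supply by 36.125: P = 14.875 + 0.06Q.
New quantity: 167.2 − 0.042Q = 14.875 + 0.06Q → Q' = 1493.3824.
Overproduction ΔQ = 1493.3824 − 1139.2157 = 354.1667; wedge = subsidy = 36.125.
The triangle = ½ × 354.1667 × 36.125 = $6397.14.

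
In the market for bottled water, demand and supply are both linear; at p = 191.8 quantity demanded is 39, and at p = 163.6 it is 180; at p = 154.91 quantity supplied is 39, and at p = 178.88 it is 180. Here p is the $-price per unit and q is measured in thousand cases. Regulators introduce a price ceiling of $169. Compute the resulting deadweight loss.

Demand slope = (163.6 − 191.8)/(180 − 39) = −0.2, so p = 199.6 − 0.2q.
Supply slope = (178.88 − 154.91)/(180 − 39) = 0.17, so p = 148.28 + 0.17q.
Competitive equilibrium: 199.6 − 0.2q = 148.28 + 0.17q → q* = 138.7027, p* = 171.8595.
At the ceiling p = 169, quantity supplied = (169 − 148.28)/0.17 = 121.8824.
Willingness to pay at q' = 121.8824: 199.6 − 0.2·121.8824 = 175.2235.
Δq = 138.7027 − 121.8824 = 16.8203; wedge = 175.2235 − 169 = 6.2235.
The triangle = ½ × 16.8203 × 6.2235 = $52.34 thousand.

$52.34 thousand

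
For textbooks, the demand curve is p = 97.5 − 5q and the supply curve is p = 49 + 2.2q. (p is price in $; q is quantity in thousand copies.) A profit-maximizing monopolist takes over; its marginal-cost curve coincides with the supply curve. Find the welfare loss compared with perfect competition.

Competitive equilibrium: 97.5 − 5q = 49 + 2.2q → q* = 6.7361, p* = 63.8194.
Marginal revenue: MR = 97.5 − 10q. Set MR = MC: 97.5 − 10q = 49 + 2.2q → q_m = 3.9754.
Price p_m = 97.5 − 5·3.9754 = 77.623; MC(q_m) = 49 + 2.2·3.9754 = 57.7459.
Competitive q* = 6.7361, so Δq = 2.7607; wedge = 77.623 − 57.7459 = 19.8771.
The triangle = ½ × 2.7607 × 19.8771 = $27.44 thousand.

$27.44 thousand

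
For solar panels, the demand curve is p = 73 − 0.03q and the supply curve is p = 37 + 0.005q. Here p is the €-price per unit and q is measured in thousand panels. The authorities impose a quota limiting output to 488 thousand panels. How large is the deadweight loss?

€5113.81 thousand

Competitive equilibrium: 73 − 0.03q = 37 + 0.005q → q* = 1028.5714, p* = 42.1429.
At q = 488: demand price = 73 − 0.03·488 = 58.36; supply price = 37 + 0.005·488 = 39.44.
Δq = 1028.5714 − 488 = 540.5714; wedge = 58.36 − 39.44 = 18.92.
The triangle = ½ × 540.5714 × 18.92 = €5113.81 thousand.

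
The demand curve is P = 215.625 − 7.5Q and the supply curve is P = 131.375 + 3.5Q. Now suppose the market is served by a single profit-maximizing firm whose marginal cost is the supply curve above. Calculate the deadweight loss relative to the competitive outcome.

53.03

Competitive equilibrium: 215.625 − 7.5Q = 131.375 + 3.5Q → Q* = 7.6591, P* = 158.1818.
Marginal revenue: MR = 215.625 − 15Q. Set MR = MC: 215.625 − 15Q = 131.375 + 3.5Q → Q_m = 4.5541.
Price P_m = 215.625 − 7.5·4.5541 = 181.4693; MC(Q_m) = 131.375 + 3.5·4.5541 = 147.3144.
Competitive Q* = 7.6591, so ΔQ = 3.105; wedge = 181.4693 − 147.3144 = 34.1549.
DWL = ½ × 3.105 × 34.1549 = 53.03.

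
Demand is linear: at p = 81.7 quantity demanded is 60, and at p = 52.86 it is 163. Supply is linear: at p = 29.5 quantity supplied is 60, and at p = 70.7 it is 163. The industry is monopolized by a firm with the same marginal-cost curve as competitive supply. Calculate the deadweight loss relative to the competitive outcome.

Demand slope = (52.86 − 81.7)/(163 − 60) = −0.28, so p = 98.5 − 0.28q.
Supply slope = (70.7 − 29.5)/(163 − 60) = 0.4, so p = 5.5 + 0.4q.
Competitive equilibrium: 98.5 − 0.28q = 5.5 + 0.4q → q* = 136.7647, p* = 60.2059.
Marginal revenue: MR = 98.5 − 0.56q. Set MR = MC: 98.5 − 0.56q = 5.5 + 0.4q → q_m = 96.875.
Price p_m = 98.5 − 0.28·96.875 = 71.375; MC(q_m) = 5.5 + 0.4·96.875 = 44.25.
Competitive q* = 136.7647, so Δq = 39.8897; wedge = 71.375 − 44.25 = 27.125.
DWL = ½ × 39.8897 × 27.125 = 541.

541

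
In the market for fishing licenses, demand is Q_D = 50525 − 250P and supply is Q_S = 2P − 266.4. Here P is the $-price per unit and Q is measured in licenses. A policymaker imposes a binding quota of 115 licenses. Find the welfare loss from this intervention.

In inverse form: demand P = 202.1 − 0.004Q, supply P = 133.2 + 0.5Q.
Competitive equilibrium: 202.1 − 0.004Q = 133.2 + 0.5Q → Q* = 136.7063, P* = 201.5532.
At Q = 115: demand price = 202.1 − 0.004·115 = 201.64; supply price = 133.2 + 0.5·115 = 190.7.
ΔQ = 136.7063 − 115 = 21.7063; wedge = 201.64 − 190.7 = 10.94.
The triangle = ½ × 21.7063 × 10.94 = $118.73.

$118.73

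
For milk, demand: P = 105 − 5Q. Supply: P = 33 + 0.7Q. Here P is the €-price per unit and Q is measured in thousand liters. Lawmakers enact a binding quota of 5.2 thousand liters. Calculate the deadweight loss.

Competitive equilibrium: 105 − 5Q = 33 + 0.7Q → Q* = 12.6316, P* = 41.8421.
At Q = 5.2: demand price = 105 − 5·5.2 = 79; supply price = 33 + 0.7·5.2 = 36.64.
ΔQ = 12.6316 − 5.2 = 7.4316; wedge = 79 − 36.64 = 42.36.
The triangle = ½ × 7.4316 × 42.36 = €157.40 thousand.

€157.40 thousand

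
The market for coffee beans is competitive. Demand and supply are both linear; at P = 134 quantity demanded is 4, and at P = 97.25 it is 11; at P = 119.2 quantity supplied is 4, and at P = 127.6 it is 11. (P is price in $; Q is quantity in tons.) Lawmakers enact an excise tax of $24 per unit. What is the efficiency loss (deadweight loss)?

Demand slope = (97.25 − 134)/(11 − 4) = −5.25, so P = 155 − 5.25Q.
Supply slope = (127.6 − 119.2)/(11 − 4) = 1.2, so P = 114.4 + 1.2Q.
Competitive equilibrium: 155 − 5.25Q = 114.4 + 1.2Q → Q* = 6.2946, P* = 121.9535.
With the tax, the buyer price exceeds the seller price by 24: (155 − 5.25Q) − (114.4 + 1.2Q) = 24 → Q' = 2.5736.
ΔQ = 6.2946 − 2.5736 = 3.721; the wedge equals the tax, 24.
DWL = ½ × 3.721 × 24 = $44.65.

$44.65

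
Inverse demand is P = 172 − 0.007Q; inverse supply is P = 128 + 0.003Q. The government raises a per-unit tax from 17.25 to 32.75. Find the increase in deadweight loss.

38750

Competitive equilibrium: 172 − 0.007Q = 128 + 0.003Q → Q* = 4400, P* = 141.2.
For a per-unit tax t: ΔQ = t/0.01, so DWL = ½·t·(t/0.01) = t²/0.02.
At t = 17.25: DWL = 14878.125. At t = 32.75: DWL = 53628.125.
Increase = 53628.125 − 14878.125 = 38750.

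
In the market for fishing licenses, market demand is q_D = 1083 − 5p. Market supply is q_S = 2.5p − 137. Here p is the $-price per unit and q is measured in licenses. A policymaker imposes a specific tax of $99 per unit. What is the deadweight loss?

$8167.50

In inverse form: demand p = 216.6 − 0.2q, supply p = 54.8 + 0.4q.
Competitive equilibrium: 216.6 − 0.2q = 54.8 + 0.4q → q* = 269.6667, p* = 162.6667.
With the tax, the buyer price exceeds the seller price by 99: (216.6 − 0.2q) − (54.8 + 0.4q) = 99 → q' = 104.6667.
Δq = 269.6667 − 104.6667 = 165; the wedge equals the tax, 99.
DWL = ½ × 165 × 99 = $8167.50.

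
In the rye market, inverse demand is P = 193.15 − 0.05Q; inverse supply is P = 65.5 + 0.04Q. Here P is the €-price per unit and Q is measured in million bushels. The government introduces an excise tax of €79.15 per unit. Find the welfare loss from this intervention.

€34804.01 million

Competitive equilibrium: 193.15 − 0.05Q = 65.5 + 0.04Q → Q* = 1418.3333, P* = 122.2333.
With the tax, the buyer price exceeds the seller price by 79.15: (193.15 − 0.05Q) − (65.5 + 0.04Q) = 79.15 → Q' = 538.8889.
ΔQ = 1418.3333 − 538.8889 = 879.4444; the wedge equals the tax, 79.15.
Welfare loss = ½ × 879.4444 × 79.15 = €34804.01 million.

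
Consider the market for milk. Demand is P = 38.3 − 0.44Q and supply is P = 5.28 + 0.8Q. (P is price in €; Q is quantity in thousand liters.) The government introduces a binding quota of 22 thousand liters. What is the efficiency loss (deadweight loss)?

Competitive equilibrium: 38.3 − 0.44Q = 5.28 + 0.8Q → Q* = 26.629, P* = 26.5832.
At Q = 22: demand price = 38.3 − 0.44·22 = 28.62; supply price = 5.28 + 0.8·22 = 22.88.
ΔQ = 26.629 − 22 = 4.629; wedge = 28.62 − 22.88 = 5.74.
The triangle = ½ × 4.629 × 5.74 = €13.29 thousand.

€13.29 thousand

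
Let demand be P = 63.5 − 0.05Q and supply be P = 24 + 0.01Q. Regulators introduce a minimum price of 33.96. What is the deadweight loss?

136.82

Competitive equilibrium: 63.5 − 0.05Q = 24 + 0.01Q → Q* = 658.3333, P* = 30.5833.
At the floor P = 33.96, quantity demanded = (63.5 − 33.96)/0.05 = 590.8.
Sellers' marginal cost at Q' = 590.8: 24 + 0.01·590.8 = 29.908.
ΔQ = 658.3333 − 590.8 = 67.5333; wedge = 33.96 − 29.908 = 4.052.
The triangle = ½ × 67.5333 × 4.052 = 136.82.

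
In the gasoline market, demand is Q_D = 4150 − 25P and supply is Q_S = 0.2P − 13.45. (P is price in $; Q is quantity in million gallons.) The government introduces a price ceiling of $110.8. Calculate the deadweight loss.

In inverse form: demand P = 166 − 0.04Q, supply P = 67.25 + 5Q.
Competitive equilibrium: 166 − 0.04Q = 67.25 + 5Q → Q* = 19.5933, P* = 165.2163.
At the ceiling P = 110.8, quantity supplied = (110.8 − 67.25)/5 = 8.71.
Willingness to pay at Q' = 8.71: 166 − 0.04·8.71 = 165.6516.
ΔQ = 19.5933 − 8.71 = 10.8833; wedge = 165.6516 − 110.8 = 54.8516.
Deadweight loss = ½ × 10.8833 × 54.8516 = $298.48 million.

$298.48 million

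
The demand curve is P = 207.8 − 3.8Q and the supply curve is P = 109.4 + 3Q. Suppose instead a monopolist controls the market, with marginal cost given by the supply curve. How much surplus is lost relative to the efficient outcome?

Competitive equilibrium: 207.8 − 3.8Q = 109.4 + 3Q → Q* = 14.4706, P* = 152.8118.
Marginal revenue: MR = 207.8 − 7.6Q. Set MR = MC: 207.8 − 7.6Q = 109.4 + 3Q → Q_m = 9.283.
Price P_m = 207.8 − 3.8·9.283 = 172.5246; MC(Q_m) = 109.4 + 3·9.283 = 137.249.
Competitive Q* = 14.4706, so ΔQ = 5.1876; wedge = 172.5246 − 137.249 = 35.2756.
DWL = ½ × 5.1876 × 35.2756 = 91.50.

91.50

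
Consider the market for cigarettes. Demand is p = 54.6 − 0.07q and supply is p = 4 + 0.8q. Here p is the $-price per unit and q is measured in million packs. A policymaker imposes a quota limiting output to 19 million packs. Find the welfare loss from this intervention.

Competitive equilibrium: 54.6 − 0.07q = 4 + 0.8q → q* = 58.1609, p* = 50.5287.
At q = 19: demand price = 54.6 − 0.07·19 = 53.27; supply price = 4 + 0.8·19 = 19.2.
Δq = 58.1609 − 19 = 39.1609; wedge = 53.27 − 19.2 = 34.07.
Deadweight loss = ½ × 39.1609 × 34.07 = $667.11 million.

$667.11 million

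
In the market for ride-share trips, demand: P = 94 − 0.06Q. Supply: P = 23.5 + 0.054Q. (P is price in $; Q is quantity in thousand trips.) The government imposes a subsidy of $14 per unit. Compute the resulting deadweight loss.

Competitive equilibrium: 94 − 0.06Q = 23.5 + 0.054Q → Q* = 618.4211, P* = 56.8947.
The subsidy lowers effective supply by 14: P = 9.5 + 0.054Q.
New quantity: 94 − 0.06Q = 9.5 + 0.054Q → Q' = 741.2281.
Overproduction ΔQ = 741.2281 − 618.4211 = 122.807; wedge = subsidy = 14.
The triangle = ½ × 122.807 × 14 = $859.65 thousand.

$859.65 thousand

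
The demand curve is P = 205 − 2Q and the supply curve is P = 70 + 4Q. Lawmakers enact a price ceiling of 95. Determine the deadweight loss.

Competitive equilibrium: 205 − 2Q = 70 + 4Q → Q* = 22.5, P* = 160.
At the ceiling P = 95, quantity supplied = (95 − 70)/4 = 6.25.
Willingness to pay at Q' = 6.25: 205 − 2·6.25 = 192.5.
ΔQ = 22.5 − 6.25 = 16.25; wedge = 192.5 − 95 = 97.5.
Welfare loss = ½ × 16.25 × 97.5 = 792.19.

792.19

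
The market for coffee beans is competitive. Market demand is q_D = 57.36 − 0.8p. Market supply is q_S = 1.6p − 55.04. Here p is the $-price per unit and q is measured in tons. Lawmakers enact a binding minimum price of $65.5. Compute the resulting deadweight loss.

$209.07

In inverse form: demand p = 71.7 − 1.25q, supply p = 34.4 + 0.625q.
Competitive equilibrium: 71.7 − 1.25q = 34.4 + 0.625q → q* = 19.8933, p* = 46.8333.
At the floor p = 65.5, quantity demanded = (71.7 − 65.5)/1.25 = 4.96.
Sellers' marginal cost at q' = 4.96: 34.4 + 0.625·4.96 = 37.5.
Δq = 19.8933 − 4.96 = 14.9333; wedge = 65.5 − 37.5 = 28.
Welfare loss = ½ × 14.9333 × 28 = $209.07.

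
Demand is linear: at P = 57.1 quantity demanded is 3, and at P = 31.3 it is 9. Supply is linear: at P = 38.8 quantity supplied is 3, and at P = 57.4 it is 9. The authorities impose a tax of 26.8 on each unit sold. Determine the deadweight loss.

Demand slope = (31.3 − 57.1)/(9 − 3) = −4.3, so P = 70 − 4.3Q.
Supply slope = (57.4 − 38.8)/(9 − 3) = 3.1, so P = 29.5 + 3.1Q.
Competitive equilibrium: 70 − 4.3Q = 29.5 + 3.1Q → Q* = 5.473, P* = 46.4662.
With the tax, the buyer price exceeds the seller price by 26.8: (70 − 4.3Q) − (29.5 + 3.1Q) = 26.8 → Q' = 1.8514.
ΔQ = 5.473 − 1.8514 = 3.6216; the wedge equals the tax, 26.8.
DWL = ½ × 3.6216 × 26.8 = 48.53.

48.53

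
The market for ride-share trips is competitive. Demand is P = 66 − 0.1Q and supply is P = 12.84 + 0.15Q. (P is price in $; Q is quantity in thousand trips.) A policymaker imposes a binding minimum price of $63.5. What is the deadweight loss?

Competitive equilibrium: 66 − 0.1Q = 12.84 + 0.15Q → Q* = 212.64, P* = 44.736.
At the floor P = 63.5, quantity demanded = (66 − 63.5)/0.1 = 25.
Sellers' marginal cost at Q' = 25: 12.84 + 0.15·25 = 16.59.
ΔQ = 212.64 − 25 = 187.64; wedge = 63.5 − 16.59 = 46.91.
The triangle = ½ × 187.64 × 46.91 = $4401.10 thousand.

$4401.10 thousand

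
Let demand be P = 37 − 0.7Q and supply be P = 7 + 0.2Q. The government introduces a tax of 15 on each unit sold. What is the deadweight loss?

125

Competitive equilibrium: 37 − 0.7Q = 7 + 0.2Q → Q* = 33.3333, P* = 13.6667.
With the tax, the buyer price exceeds the seller price by 15: (37 − 0.7Q) − (7 + 0.2Q) = 15 → Q' = 16.6667.
ΔQ = 33.3333 − 16.6667 = 16.6666; the wedge equals the tax, 15.
DWL = ½ × 16.6666 × 15 = 125.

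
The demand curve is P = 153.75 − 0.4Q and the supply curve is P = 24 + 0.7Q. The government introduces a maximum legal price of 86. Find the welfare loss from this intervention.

Competitive equilibrium: 153.75 − 0.4Q = 24 + 0.7Q → Q* = 117.9545, P* = 106.5682.
At the ceiling P = 86, quantity supplied = (86 − 24)/0.7 = 88.5714.
Willingness to pay at Q' = 88.5714: 153.75 − 0.4·88.5714 = 118.3214.
ΔQ = 117.9545 − 88.5714 = 29.3831; wedge = 118.3214 − 86 = 32.3214.
Deadweight loss = ½ × 29.3831 × 32.3214 = 474.85.

474.85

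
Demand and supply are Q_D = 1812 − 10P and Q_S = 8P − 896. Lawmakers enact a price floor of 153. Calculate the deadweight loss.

In inverse form: demand P = 181.2 − 0.1Q, supply P = 112 + 0.125Q.
Competitive equilibrium: 181.2 − 0.1Q = 112 + 0.125Q → Q* = 307.5556, P* = 150.4444.
At the floor P = 153, quantity demanded = (181.2 − 153)/0.1 = 282.
Sellers' marginal cost at Q' = 282: 112 + 0.125·282 = 147.25.
ΔQ = 307.5556 − 282 = 25.5556; wedge = 153 − 147.25 = 5.75.
Deadweight loss = ½ × 25.5556 × 5.75 = 73.47.

73.47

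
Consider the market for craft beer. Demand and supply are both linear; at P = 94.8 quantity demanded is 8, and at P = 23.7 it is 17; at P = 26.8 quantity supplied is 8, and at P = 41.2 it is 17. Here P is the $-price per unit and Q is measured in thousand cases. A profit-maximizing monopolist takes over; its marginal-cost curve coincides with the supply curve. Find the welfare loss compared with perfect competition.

$224.97 thousand

Demand slope = (23.7 − 94.8)/(17 − 8) = −7.9, so P = 158 − 7.9Q.
Supply slope = (41.2 − 26.8)/(17 − 8) = 1.6, so P = 14 + 1.6Q.
Competitive equilibrium: 158 − 7.9Q = 14 + 1.6Q → Q* = 15.1579, P* = 38.2526.
Marginal revenue: MR = 158 − 15.8Q. Set MR = MC: 158 − 15.8Q = 14 + 1.6Q → Q_m = 8.2759.
Price P_m = 158 − 7.9·8.2759 = 92.6204; MC(Q_m) = 14 + 1.6·8.2759 = 27.2414.
Competitive Q* = 15.1579, so ΔQ = 6.882; wedge = 92.6204 − 27.2414 = 65.379.
Welfare loss = ½ × 6.882 × 65.379 = $224.97 thousand.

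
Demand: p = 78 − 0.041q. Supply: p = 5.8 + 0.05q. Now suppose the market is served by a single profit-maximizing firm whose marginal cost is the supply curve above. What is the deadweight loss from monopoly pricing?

Competitive equilibrium: 78 − 0.041q = 5.8 + 0.05q → q* = 793.40659, p* = 45.47033.
Marginal revenue: MR = 78 − 0.082q. Set MR = MC: 78 − 0.082q = 5.8 + 0.05q → q_m = 546.9697.
Price p_m = 78 − 0.041·546.9697 = 55.57424; MC(q_m) = 5.8 + 0.05·546.9697 = 33.14849.
Competitive q* = 793.40659, so Δq = 246.43689; wedge = 55.57424 − 33.14849 = 22.42575.
Welfare loss = ½ × 246.43689 × 22.42575 = 2763.27.

2763.27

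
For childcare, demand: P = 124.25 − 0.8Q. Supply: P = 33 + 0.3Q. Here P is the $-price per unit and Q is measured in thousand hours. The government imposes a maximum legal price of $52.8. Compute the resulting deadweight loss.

Competitive equilibrium: 124.25 − 0.8Q = 33 + 0.3Q → Q* = 82.9545, P* = 57.8864.
At the ceiling P = 52.8, quantity supplied = (52.8 − 33)/0.3 = 66.
Willingness to pay at Q' = 66: 124.25 − 0.8·66 = 71.45.
ΔQ = 82.9545 − 66 = 16.9545; wedge = 71.45 − 52.8 = 18.65.
The triangle = ½ × 16.9545 × 18.65 = $158.10 thousand.

$158.10 thousand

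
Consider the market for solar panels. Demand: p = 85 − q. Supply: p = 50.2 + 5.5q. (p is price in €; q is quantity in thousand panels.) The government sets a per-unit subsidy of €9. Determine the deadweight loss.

Competitive equilibrium: 85 − q = 50.2 + 5.5q → q* = 5.3538, p* = 79.6462.
The subsidy lowers effective supply by 9: p = 41.2 + 5.5q.
New quantity: 85 − q = 41.2 + 5.5q → q' = 6.7385.
Overproduction Δq = 6.7385 − 5.3538 = 1.3847; wedge = subsidy = 9.
DWL = ½ × 1.3847 × 9 = €6.23 thousand.

€6.23 thousand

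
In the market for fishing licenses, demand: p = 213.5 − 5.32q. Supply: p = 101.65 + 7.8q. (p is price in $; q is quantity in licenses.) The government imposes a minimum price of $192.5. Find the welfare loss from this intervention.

$137.47

Competitive equilibrium: 213.5 − 5.32q = 101.65 + 7.8q → q* = 8.5252, p* = 168.1462.
At the floor p = 192.5, quantity demanded = (213.5 − 192.5)/5.32 = 3.9474.
Sellers' marginal cost at q' = 3.9474: 101.65 + 7.8·3.9474 = 132.4397.
Δq = 8.5252 − 3.9474 = 4.5778; wedge = 192.5 − 132.4397 = 60.0603.
The triangle = ½ × 4.5778 × 60.0603 = $137.47.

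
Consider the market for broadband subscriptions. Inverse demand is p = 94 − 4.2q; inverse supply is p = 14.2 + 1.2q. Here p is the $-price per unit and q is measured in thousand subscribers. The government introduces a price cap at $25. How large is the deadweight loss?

Competitive equilibrium: 94 − 4.2q = 14.2 + 1.2q → q* = 14.7778, p* = 31.9333.
At the ceiling p = 25, quantity supplied = (25 − 14.2)/1.2 = 9.
Willingness to pay at q' = 9: 94 − 4.2·9 = 56.2.
Δq = 14.7778 − 9 = 5.7778; wedge = 56.2 − 25 = 31.2.
Deadweight loss = ½ × 5.7778 × 31.2 = $90.13 thousand.

$90.13 thousand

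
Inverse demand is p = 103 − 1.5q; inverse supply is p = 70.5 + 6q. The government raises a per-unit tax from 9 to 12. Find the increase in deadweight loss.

4.20

Competitive equilibrium: 103 − 1.5q = 70.5 + 6q → q* = 4.3333, p* = 96.5.
For a per-unit tax t: Δq = t/7.5, so DWL = ½·t·(t/7.5) = t²/15.
At t = 9: DWL = 5.4. At t = 12: DWL = 9.6.
Increase = 9.6 − 5.4 = 4.20.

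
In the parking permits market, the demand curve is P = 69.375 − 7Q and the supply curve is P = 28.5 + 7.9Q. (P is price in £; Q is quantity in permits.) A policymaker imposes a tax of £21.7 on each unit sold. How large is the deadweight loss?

£15.80

Competitive equilibrium: 69.375 − 7Q = 28.5 + 7.9Q → Q* = 2.7433, P* = 50.172.
With the tax, the buyer price exceeds the seller price by 21.7: (69.375 − 7Q) − (28.5 + 7.9Q) = 21.7 → Q' = 1.2869.
ΔQ = 2.7433 − 1.2869 = 1.4564; the wedge equals the tax, 21.7.
Welfare loss = ½ × 1.4564 × 21.7 = £15.80.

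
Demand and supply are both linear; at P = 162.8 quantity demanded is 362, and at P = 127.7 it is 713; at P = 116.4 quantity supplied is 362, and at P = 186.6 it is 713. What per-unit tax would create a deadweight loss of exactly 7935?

69

Demand slope = (127.7 − 162.8)/(713 − 362) = −0.1, so P = 199 − 0.1Q.
Supply slope = (186.6 − 116.4)/(713 − 362) = 0.2, so P = 44 + 0.2Q.
Competitive equilibrium: 199 − 0.1Q = 44 + 0.2Q → Q* = 516.6667, P* = 147.3333.
A tax t gives ΔQ = t/0.3 and wedge t, so DWL = t²/0.6.
t²/0.6 = 7935 → t² = 4761 → t = 69.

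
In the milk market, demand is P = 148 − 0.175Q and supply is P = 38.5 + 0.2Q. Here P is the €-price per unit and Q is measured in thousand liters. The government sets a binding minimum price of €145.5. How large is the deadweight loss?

€14460.98 thousand

Competitive equilibrium: 148 − 0.175Q = 38.5 + 0.2Q → Q* = 292, P* = 96.9.
At the floor P = 145.5, quantity demanded = (148 − 145.5)/0.175 = 14.28571.
Sellers' marginal cost at Q' = 14.28571: 38.5 + 0.2·14.28571 = 41.35714.
ΔQ = 292 − 14.28571 = 277.71429; wedge = 145.5 − 41.35714 = 104.14286.
The triangle = ½ × 277.71429 × 104.14286 = €14460.98 thousand.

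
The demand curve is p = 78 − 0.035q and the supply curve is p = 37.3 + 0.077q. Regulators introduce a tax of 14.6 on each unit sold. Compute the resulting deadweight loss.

Competitive equilibrium: 78 − 0.035q = 37.3 + 0.077q → q* = 363.3929, p* = 65.2813.
With the tax, the buyer price exceeds the seller price by 14.6: (78 − 0.035q) − (37.3 + 0.077q) = 14.6 → q' = 233.0357.
Δq = 363.3929 − 233.0357 = 130.3572; the wedge equals the tax, 14.6.
DWL = ½ × 130.3572 × 14.6 = 951.61.

951.61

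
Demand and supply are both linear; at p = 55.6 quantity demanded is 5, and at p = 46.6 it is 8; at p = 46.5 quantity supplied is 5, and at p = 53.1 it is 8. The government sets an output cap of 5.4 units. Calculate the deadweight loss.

Demand slope = (46.6 − 55.6)/(8 − 5) = −3, so p = 70.6 − 3q.
Supply slope = (53.1 − 46.5)/(8 − 5) = 2.2, so p = 35.5 + 2.2q.
Competitive equilibrium: 70.6 − 3q = 35.5 + 2.2q → q* = 6.75, p* = 50.35.
At q = 5.4: demand price = 70.6 − 3·5.4 = 54.4; supply price = 35.5 + 2.2·5.4 = 47.38.
Δq = 6.75 − 5.4 = 1.35; wedge = 54.4 − 47.38 = 7.02.
Deadweight loss = ½ × 1.35 × 7.02 = 4.74.

4.74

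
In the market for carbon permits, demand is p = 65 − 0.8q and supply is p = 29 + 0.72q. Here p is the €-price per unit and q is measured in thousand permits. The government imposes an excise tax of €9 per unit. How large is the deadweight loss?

Competitive equilibrium: 65 − 0.8q = 29 + 0.72q → q* = 23.6842, p* = 46.0526.
With the tax, the buyer price exceeds the seller price by 9: (65 − 0.8q) − (29 + 0.72q) = 9 → q' = 17.7632.
Δq = 23.6842 − 17.7632 = 5.921; the wedge equals the tax, 9.
DWL = ½ × 5.921 × 9 = €26.64 thousand.

€26.64 thousand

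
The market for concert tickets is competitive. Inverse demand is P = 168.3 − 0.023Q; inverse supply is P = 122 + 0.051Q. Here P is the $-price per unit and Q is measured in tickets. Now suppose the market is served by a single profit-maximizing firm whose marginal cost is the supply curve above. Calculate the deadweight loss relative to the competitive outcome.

$814.35

Competitive equilibrium: 168.3 − 0.023Q = 122 + 0.051Q → Q* = 625.6757, P* = 153.9095.
Marginal revenue: MR = 168.3 − 0.046Q. Set MR = MC: 168.3 − 0.046Q = 122 + 0.051Q → Q_m = 477.3196.
Price P_m = 168.3 − 0.023·477.3196 = 157.3216; MC(Q_m) = 122 + 0.051·477.3196 = 146.3433.
Competitive Q* = 625.6757, so ΔQ = 148.3561; wedge = 157.3216 − 146.3433 = 10.9783.
Welfare loss = ½ × 148.3561 × 10.9783 = $814.35.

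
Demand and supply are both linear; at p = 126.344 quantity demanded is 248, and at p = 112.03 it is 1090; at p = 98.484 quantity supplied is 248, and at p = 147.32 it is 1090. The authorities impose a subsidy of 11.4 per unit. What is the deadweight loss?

Demand slope = (112.03 − 126.344)/(1090 − 248) = −0.017, so p = 130.56 − 0.017q.
Supply slope = (147.32 − 98.484)/(1090 − 248) = 0.058, so p = 84.1 + 0.058q.
Competitive equilibrium: 130.56 − 0.017q = 84.1 + 0.058q → q* = 619.4667, p* = 120.0291.
The subsidy lowers effective supply by 11.4: p = 72.7 + 0.058q.
New quantity: 130.56 − 0.017q = 72.7 + 0.058q → q' = 771.4667.
Overproduction Δq = 771.4667 − 619.4667 = 152; wedge = subsidy = 11.4.
Welfare loss = ½ × 152 × 11.4 = 866.40.

866.40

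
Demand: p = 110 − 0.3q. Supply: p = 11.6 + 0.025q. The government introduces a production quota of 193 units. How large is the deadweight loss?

1958.01

Competitive equilibrium: 110 − 0.3q = 11.6 + 0.025q → q* = 302.7692, p* = 19.1692.
At q = 193: demand price = 110 − 0.3·193 = 52.1; supply price = 11.6 + 0.025·193 = 16.425.
Δq = 302.7692 − 193 = 109.7692; wedge = 52.1 − 16.425 = 35.675.
Deadweight loss = ½ × 109.7692 × 35.675 = 1958.01.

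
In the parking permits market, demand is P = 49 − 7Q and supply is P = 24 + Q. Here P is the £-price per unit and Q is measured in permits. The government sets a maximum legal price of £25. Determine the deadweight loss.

£18.06

Competitive equilibrium: 49 − 7Q = 24 + Q → Q* = 3.125, P* = 27.125.
At the ceiling P = 25, quantity supplied = (25 − 24)/1 = 1.
Willingness to pay at Q' = 1: 49 − 7·1 = 42.
ΔQ = 3.125 − 1 = 2.125; wedge = 42 − 25 = 17.
DWL = ½ × 2.125 × 17 = £18.06.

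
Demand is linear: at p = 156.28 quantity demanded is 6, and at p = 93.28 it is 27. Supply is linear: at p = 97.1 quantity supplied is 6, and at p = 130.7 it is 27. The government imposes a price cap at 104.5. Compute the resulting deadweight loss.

Demand slope = (93.28 − 156.28)/(27 − 6) = −3, so p = 174.28 − 3q.
Supply slope = (130.7 − 97.1)/(27 − 6) = 1.6, so p = 87.5 + 1.6q.
Competitive equilibrium: 174.28 − 3q = 87.5 + 1.6q → q* = 18.8652, p* = 117.6843.
At the ceiling p = 104.5, quantity supplied = (104.5 − 87.5)/1.6 = 10.625.
Willingness to pay at q' = 10.625: 174.28 − 3·10.625 = 142.405.
Δq = 18.8652 − 10.625 = 8.2402; wedge = 142.405 − 104.5 = 37.905.
The triangle = ½ × 8.2402 × 37.905 = 156.17.

156.17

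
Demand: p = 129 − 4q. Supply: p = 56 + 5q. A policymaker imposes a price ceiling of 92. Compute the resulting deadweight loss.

3.74

Competitive equilibrium: 129 − 4q = 56 + 5q → q* = 8.1111, p* = 96.5556.
At the ceiling p = 92, quantity supplied = (92 − 56)/5 = 7.2.
Willingness to pay at q' = 7.2: 129 − 4·7.2 = 100.2.
Δq = 8.1111 − 7.2 = 0.9111; wedge = 100.2 − 92 = 8.2.
Welfare loss = ½ × 0.9111 × 8.2 = 3.74.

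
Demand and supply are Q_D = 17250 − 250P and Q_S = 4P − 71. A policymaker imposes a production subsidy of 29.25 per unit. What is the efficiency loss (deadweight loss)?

In inverse form: demand P = 69 − 0.004Q, supply P = 17.75 + 0.25Q.
Competitive equilibrium: 69 − 0.004Q = 17.75 + 0.25Q → Q* = 201.7717, P* = 68.1929.
The subsidy lowers effective supply by 29.25: P = 0.25Q − 11.5.
New quantity: 69 − 0.004Q = 0.25Q − 11.5 → Q' = 316.9291.
Overproduction ΔQ = 316.9291 − 201.7717 = 115.1574; wedge = subsidy = 29.25.
The triangle = ½ × 115.1574 × 29.25 = 1684.18.

1684.18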